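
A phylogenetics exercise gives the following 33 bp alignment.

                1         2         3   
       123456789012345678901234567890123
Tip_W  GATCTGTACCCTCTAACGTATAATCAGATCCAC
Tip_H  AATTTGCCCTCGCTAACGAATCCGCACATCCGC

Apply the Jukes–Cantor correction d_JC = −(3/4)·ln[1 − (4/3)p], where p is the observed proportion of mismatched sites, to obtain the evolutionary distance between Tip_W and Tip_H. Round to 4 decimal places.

Mismatches occur at site 1 (G↔A), site 4 (C↔T), site 7 (T↔C), site 8 (A↔C), site 10 (C↔T), site 12 (T↔G), site 19 (T↔A), site 22 (A↔C), site 23 (A↔C), site 24 (T↔G), site 27 (G↔C), site 32 (A↔G).
p = 12/33 = 0.363636.
d = −0.75 · ln(1 − (4/3)·0.363636) = −0.75 · ln(0.515152) = −0.75 · (-0.663293) = 0.4975.

0.4975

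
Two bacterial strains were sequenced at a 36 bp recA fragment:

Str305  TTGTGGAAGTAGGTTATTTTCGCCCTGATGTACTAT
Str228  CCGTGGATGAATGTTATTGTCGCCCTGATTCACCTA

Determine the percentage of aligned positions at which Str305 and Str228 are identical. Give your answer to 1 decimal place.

The sequences differ at positions 1 (T/C), 2 (T/C), 8 (A/T), 10 (T/A), 12 (G/T), 19 (T/G), 30 (G/T), 31 (T/C), 34 (T/C), 35 (A/T), 36 (T/A).
25 of the 36 sites match, so the percent identity is 25/36 × 100 = 69.4%.

69.4%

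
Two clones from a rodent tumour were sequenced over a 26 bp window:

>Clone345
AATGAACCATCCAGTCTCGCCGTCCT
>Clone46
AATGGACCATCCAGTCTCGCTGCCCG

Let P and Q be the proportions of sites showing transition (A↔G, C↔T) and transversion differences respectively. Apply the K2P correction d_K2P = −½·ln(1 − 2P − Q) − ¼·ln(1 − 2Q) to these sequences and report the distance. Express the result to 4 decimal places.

Mismatches occur at site 5 (A/G, transition), site 21 (C/T, transition), site 23 (T/C, transition), site 26 (T/G, transversion).
Of the 4 differences, 3 transitions and 1 transversion over 26 sites: P = 3/26 = 0.115385, Q = 1/26 = 0.038462.
d = −0.5·ln(0.730768) − 0.25·ln(0.923076) = −0.5·(-0.313659) − 0.25·(-0.080044) = 0.1768.

0.1768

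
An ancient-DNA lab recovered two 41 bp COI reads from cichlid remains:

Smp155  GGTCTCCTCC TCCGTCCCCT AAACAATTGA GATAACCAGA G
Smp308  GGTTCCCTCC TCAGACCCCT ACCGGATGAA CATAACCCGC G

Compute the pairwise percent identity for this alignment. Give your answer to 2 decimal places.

The sequences differ at positions 4 (C/T), 5 (T/C), 13 (C/A), 15 (T/A), 22 (A/C), 23 (A/C), 24 (C/G), 25 (A/G), 28 (T/G), 29 (G/A), 31 (G/C), 38 (A/C), 40 (A/C).
28 of the 41 sites match, so the percent identity is 28/41 × 100 = 68.29%.

68.29%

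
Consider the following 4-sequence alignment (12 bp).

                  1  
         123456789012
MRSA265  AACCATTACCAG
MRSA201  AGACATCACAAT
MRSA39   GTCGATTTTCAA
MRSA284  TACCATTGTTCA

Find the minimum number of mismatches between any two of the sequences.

Pairwise Hamming distances:
  MRSA265 vs MRSA201: 5
  MRSA265 vs MRSA39: 6
  MRSA265 vs MRSA284: 6
  MRSA201 vs MRSA39: 9
  MRSA201 vs MRSA284: 9
  MRSA39 vs MRSA284: 6
The smallest is 5, between MRSA265 and MRSA201.

5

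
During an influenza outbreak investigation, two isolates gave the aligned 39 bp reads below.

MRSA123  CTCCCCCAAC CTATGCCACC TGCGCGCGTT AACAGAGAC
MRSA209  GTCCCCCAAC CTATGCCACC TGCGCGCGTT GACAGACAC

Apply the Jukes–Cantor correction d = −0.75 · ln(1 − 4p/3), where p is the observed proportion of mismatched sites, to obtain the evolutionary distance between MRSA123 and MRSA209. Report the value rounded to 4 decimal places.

Differing sites — 1:C/G; 31:A/G; 37:G/C.
p = 3/39 = 0.076923.
d = −0.75 · ln(1 − (4/3)·0.076923) = −0.75 · ln(0.897436) = −0.75 · (-0.108213) = 0.0812.

0.0812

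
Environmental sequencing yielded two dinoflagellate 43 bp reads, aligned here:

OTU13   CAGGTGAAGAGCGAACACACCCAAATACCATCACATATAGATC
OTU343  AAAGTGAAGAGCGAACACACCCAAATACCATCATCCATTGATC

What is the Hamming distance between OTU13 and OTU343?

6

Differing sites — 1:C/A; 3:G/A; 34:C/T; 35:A/C; 36:T/C; 39:A/T.
That gives 6 mismatches out of 43 aligned sites, so the Hamming distance is 6.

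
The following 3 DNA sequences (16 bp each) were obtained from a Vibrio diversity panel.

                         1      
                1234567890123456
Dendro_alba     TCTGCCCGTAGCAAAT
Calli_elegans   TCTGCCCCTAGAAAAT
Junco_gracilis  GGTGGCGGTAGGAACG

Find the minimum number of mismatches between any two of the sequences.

Pairwise Hamming distances:
  Dendro_alba vs Calli_elegans: 2
  Dendro_alba vs Junco_gracilis: 7
  Calli_elegans vs Junco_gracilis: 8
The smallest is 2, between Dendro_alba and Calli_elegans.

2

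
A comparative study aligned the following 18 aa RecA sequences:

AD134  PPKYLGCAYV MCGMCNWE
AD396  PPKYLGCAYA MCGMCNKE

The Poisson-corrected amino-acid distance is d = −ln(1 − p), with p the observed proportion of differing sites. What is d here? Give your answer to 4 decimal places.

The sequences differ at positions 10 (V/A), 17 (W/K).
p = 2/18 = 0.111111.
d = −ln(1 − 0.111111) = −ln(0.888889) = 0.1178.

0.1178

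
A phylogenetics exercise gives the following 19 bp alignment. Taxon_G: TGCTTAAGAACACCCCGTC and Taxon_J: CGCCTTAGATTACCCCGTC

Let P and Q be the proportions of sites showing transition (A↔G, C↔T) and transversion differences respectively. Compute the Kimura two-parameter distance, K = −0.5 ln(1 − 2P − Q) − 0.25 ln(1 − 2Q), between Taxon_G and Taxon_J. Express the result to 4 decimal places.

0.3324

Mismatches occur at site 1 (T/C, transition), site 4 (T/C, transition), site 6 (A/T, transversion), site 10 (A/T, transversion), site 11 (C/T, transition).
Of the 5 differences, 3 transitions and 2 transversions over 19 sites: P = 3/19 = 0.157895, Q = 2/19 = 0.105263.
d = −0.5·ln(0.578947) − 0.25·ln(0.789474) = −0.5·(-0.546544) − 0.25·(-0.236388) = 0.3324.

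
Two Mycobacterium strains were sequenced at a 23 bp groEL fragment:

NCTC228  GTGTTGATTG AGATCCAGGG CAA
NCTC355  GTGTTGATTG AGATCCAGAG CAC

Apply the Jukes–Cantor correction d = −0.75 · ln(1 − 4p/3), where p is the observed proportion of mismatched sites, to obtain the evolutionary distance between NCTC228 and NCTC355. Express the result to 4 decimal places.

Mismatches occur at site 19 (G→A), site 23 (A→C).
p = 2/23 = 0.086957.
d = −0.75 · ln(1 − (4/3)·0.086957) = −0.75 · ln(0.884057) = −0.75 · (-0.123234) = 0.0924.

0.0924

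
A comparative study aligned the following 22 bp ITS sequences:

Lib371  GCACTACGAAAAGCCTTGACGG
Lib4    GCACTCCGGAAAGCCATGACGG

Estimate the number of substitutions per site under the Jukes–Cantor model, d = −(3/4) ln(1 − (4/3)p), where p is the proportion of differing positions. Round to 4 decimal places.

The sequences differ at positions 6 (A/C), 9 (A/G), 16 (T/A).
p = 3/22 = 0.136364.
d = −0.75 · ln(1 − (4/3)·0.136364) = −0.75 · ln(0.818181) = −0.75 · (-0.200672) = 0.1505.

0.1505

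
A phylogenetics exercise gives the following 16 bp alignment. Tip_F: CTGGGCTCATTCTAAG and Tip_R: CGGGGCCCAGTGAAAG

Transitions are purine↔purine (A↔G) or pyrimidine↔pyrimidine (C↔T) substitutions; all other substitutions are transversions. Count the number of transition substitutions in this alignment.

1

The sequences differ at positions 2 (T/G, transversion), 7 (T/C, transition), 10 (T/G, transversion), 12 (C/G, transversion), 13 (T/A, transversion).
Of the 5 differences, 1 transition and 4 transversions, so the answer is 1.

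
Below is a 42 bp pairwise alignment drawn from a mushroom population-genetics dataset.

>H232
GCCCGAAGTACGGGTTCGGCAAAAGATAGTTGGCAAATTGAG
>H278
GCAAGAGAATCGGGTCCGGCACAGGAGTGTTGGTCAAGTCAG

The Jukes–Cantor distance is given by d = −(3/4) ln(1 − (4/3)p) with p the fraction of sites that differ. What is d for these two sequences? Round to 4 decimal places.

The sequences differ at positions 3 (C/A), 4 (C/A), 7 (A/G), 8 (G/A), 9 (T/A), 10 (A/T), 16 (T/C), 22 (A/C), 24 (A/G), 27 (T/G), 28 (A/T), 34 (C/T), 35 (A/C), 38 (T/G), 40 (G/C).
p = 15/42 = 0.357143.
d = −0.75 · ln(1 − (4/3)·0.357143) = −0.75 · ln(0.523809) = −0.75 · (-0.646628) = 0.4850.

0.4850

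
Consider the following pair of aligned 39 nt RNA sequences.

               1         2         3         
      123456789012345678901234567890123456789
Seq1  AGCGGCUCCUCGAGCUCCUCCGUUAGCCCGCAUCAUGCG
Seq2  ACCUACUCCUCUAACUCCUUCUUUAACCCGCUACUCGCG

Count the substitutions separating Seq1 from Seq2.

12

The sequences differ at positions 2 (G/C), 4 (G/U), 5 (G/A), 12 (G/U), 14 (G/A), 20 (C/U), 22 (G/U), 26 (G/A), 32 (A/U), 33 (U/A), 35 (A/U), 36 (U/C).
That gives 12 mismatches out of 39 aligned sites, so the Hamming distance is 12.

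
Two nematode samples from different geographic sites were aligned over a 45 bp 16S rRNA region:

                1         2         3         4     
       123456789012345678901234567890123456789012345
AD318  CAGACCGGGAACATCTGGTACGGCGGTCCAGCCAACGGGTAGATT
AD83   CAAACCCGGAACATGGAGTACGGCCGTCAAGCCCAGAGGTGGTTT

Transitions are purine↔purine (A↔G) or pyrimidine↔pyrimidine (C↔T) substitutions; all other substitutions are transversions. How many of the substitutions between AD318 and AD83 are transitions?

The sequences differ at positions 3 (G/A, transition), 7 (G/C, transversion), 15 (C/G, transversion), 16 (T/G, transversion), 17 (G/A, transition), 25 (G/C, transversion), 29 (C/A, transversion), 34 (A/C, transversion), 36 (C/G, transversion), 37 (G/A, transition), 41 (A/G, transition), 43 (A/T, transversion).
Of the 12 differences, 4 transitions and 8 transversions, so the answer is 4.

4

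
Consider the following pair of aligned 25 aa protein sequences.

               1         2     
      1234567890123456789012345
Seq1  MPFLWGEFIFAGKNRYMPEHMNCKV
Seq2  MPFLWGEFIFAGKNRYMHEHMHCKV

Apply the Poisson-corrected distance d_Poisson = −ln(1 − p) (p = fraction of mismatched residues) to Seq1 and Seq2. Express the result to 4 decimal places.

Differing sites — 18:P/H; 22:N/H.
p = 2/25 = 0.080000.
d = −ln(1 − 0.080000) = −ln(0.920000) = 0.0834.

0.0834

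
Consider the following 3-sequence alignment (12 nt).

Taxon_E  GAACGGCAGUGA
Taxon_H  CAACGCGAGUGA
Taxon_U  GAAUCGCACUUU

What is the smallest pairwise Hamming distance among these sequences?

Pairwise Hamming distances:
  Taxon_E vs Taxon_H: 3
  Taxon_E vs Taxon_U: 5
  Taxon_H vs Taxon_U: 8
The smallest is 3, between Taxon_E and Taxon_H.

3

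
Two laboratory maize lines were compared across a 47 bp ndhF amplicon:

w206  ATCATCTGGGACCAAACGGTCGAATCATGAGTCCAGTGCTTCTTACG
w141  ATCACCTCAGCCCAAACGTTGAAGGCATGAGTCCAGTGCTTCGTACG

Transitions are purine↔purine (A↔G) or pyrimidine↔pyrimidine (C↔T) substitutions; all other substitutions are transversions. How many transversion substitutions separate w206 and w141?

6

Differing sites — 5:T/C (Ti); 8:G/C (Tv); 9:G/A (Ti); 11:A/C (Tv); 19:G/T (Tv); 21:C/G (Tv); 22:G/A (Ti); 24:A/G (Ti); 25:T/G (Tv); 43:T/G (Tv).
Of the 10 differences, 4 transitions and 6 transversions, so the answer is 6.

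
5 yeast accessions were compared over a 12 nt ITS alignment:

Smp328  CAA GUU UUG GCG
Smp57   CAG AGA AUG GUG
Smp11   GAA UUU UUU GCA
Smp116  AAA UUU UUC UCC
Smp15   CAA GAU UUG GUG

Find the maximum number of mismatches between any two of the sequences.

Pairwise Hamming distances:
  Smp328 vs Smp57: 6
  Smp328 vs Smp11: 4
  Smp328 vs Smp116: 5
  Smp328 vs Smp15: 2
  Smp57 vs Smp11: 9
  Smp57 vs Smp116: 10
  Smp57 vs Smp15: 5
  Smp11 vs Smp116: 4
  Smp11 vs Smp15: 6
  Smp116 vs Smp15: 7
The largest is 10, between Smp57 and Smp116.

10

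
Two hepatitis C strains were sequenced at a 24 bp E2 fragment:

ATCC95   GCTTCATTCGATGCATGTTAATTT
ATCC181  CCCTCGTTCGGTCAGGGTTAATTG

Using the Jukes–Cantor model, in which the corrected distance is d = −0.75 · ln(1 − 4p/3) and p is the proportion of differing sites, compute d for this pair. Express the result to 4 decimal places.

0.5199

The sequences differ at positions 1 (G/C), 3 (T/C), 6 (A/G), 11 (A/G), 13 (G/C), 14 (C/A), 15 (A/G), 16 (T/G), 24 (T/G).
p = 9/24 = 0.375000.
d = −0.75 · ln(1 − (4/3)·0.375000) = −0.75 · ln(0.500000) = −0.75 · (-0.693147) = 0.5199.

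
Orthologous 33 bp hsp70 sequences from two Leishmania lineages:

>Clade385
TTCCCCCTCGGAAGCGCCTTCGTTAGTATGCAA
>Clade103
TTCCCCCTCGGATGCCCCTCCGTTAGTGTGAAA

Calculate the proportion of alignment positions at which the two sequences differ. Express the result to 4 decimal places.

Differing sites — 13:A/T; 16:G/C; 20:T/C; 28:A/G; 31:C/A.
There are 5 differences over 33 sites, so p = 5/33 = 0.1515.

0.1515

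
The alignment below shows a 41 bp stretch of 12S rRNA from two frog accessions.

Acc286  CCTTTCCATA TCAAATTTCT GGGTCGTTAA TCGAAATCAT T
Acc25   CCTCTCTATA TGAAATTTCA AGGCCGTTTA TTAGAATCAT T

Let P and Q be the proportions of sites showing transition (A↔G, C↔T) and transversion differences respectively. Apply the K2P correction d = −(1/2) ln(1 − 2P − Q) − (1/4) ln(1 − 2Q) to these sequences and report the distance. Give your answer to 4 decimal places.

0.3073

The sequences differ at positions 4 (T/C, transition), 7 (C/T, transition), 12 (C/G, transversion), 20 (T/A, transversion), 21 (G/A, transition), 24 (T/C, transition), 29 (A/T, transversion), 32 (C/T, transition), 33 (G/A, transition), 34 (A/G, transition).
Of the 10 differences, 7 transitions and 3 transversions over 41 sites: P = 7/41 = 0.170732, Q = 3/41 = 0.073171.
d = −0.5·ln(0.585365) − 0.25·ln(0.853658) = −0.5·(-0.535520) − 0.25·(-0.158225) = 0.3073.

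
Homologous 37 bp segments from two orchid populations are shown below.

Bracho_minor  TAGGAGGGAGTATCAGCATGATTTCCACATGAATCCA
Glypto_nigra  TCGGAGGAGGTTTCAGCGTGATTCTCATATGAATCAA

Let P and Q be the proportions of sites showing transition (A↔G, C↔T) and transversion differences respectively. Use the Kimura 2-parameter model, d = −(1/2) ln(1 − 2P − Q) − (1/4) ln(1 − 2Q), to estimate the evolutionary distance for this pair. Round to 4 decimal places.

0.3042

The sequences differ at positions 2 (A/C, transversion), 8 (G/A, transition), 9 (A/G, transition), 12 (A/T, transversion), 18 (A/G, transition), 24 (T/C, transition), 25 (C/T, transition), 28 (C/T, transition), 36 (C/A, transversion).
Of the 9 differences, 6 transitions and 3 transversions over 37 sites: P = 6/37 = 0.162162, Q = 3/37 = 0.081081.
d = −0.5·ln(0.594595) − 0.25·ln(0.837838) = −0.5·(-0.519875) − 0.25·(-0.176931) = 0.3042.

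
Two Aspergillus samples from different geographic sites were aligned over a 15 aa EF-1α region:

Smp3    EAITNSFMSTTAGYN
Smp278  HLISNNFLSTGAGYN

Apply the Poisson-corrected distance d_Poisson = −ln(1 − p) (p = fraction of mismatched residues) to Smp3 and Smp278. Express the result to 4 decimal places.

0.5108

Mismatches occur at site 1 (E↔H), site 2 (A↔L), site 4 (T↔S), site 6 (S↔N), site 8 (M↔L), site 11 (T↔G).
p = 6/15 = 0.400000.
d = −ln(1 − 0.400000) = −ln(0.600000) = 0.5108.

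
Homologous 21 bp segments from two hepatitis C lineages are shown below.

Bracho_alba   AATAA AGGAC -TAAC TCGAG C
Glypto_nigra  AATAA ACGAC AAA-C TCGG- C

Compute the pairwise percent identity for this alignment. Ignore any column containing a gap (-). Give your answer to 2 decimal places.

Excluding the 3 gap columns leaves 18 comparable sites.
The sequences differ at positions 7 (G/C), 12 (T/A), 19 (A/G).
15 of the 18 comparable sites match, so the percent identity is 15/18 × 100 = 83.33%.

83.33%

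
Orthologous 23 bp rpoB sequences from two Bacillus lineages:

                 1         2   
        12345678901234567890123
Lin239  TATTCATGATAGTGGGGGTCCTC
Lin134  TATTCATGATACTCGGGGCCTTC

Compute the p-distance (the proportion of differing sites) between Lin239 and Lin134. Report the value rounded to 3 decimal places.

0.174

Mismatches occur at site 12 (G/C), site 14 (G/C), site 19 (T/C), site 21 (C/T).
There are 4 differences over 23 sites, so p = 4/23 = 0.174.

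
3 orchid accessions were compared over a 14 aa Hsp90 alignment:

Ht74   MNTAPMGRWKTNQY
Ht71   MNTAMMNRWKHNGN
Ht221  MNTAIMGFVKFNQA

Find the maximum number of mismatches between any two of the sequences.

7

Pairwise Hamming distances:
  Ht74 vs Ht71: 5
  Ht74 vs Ht221: 5
  Ht71 vs Ht221: 7
The largest is 7, between Ht71 and Ht221.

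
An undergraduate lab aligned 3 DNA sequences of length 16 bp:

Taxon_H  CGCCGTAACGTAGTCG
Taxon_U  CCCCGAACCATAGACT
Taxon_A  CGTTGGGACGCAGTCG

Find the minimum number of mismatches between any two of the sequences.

5

Pairwise Hamming distances:
  Taxon_H vs Taxon_U: 6
  Taxon_H vs Taxon_A: 5
  Taxon_U vs Taxon_A: 10
The smallest is 5, between Taxon_H and Taxon_A.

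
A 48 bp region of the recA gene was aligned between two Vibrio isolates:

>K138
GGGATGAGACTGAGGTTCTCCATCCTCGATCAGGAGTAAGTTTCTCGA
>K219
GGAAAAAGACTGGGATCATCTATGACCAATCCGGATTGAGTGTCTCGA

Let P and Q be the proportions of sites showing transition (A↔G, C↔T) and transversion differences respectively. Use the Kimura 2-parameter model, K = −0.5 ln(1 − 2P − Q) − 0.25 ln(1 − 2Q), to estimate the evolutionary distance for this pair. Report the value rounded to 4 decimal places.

The sequences differ at positions 3 (G/A, transition), 5 (T/A, transversion), 6 (G/A, transition), 13 (A/G, transition), 15 (G/A, transition), 17 (T/C, transition), 18 (C/A, transversion), 21 (C/T, transition), 24 (C/G, transversion), 25 (C/A, transversion), 26 (T/C, transition), 28 (G/A, transition), 32 (A/C, transversion), 36 (G/T, transversion), 38 (A/G, transition), 42 (T/G, transversion).
Of the 16 differences, 9 transitions and 7 transversions over 48 sites: P = 9/48 = 0.187500, Q = 7/48 = 0.145833.
d = −0.5·ln(0.479167) − 0.25·ln(0.708334) = −0.5·(-0.735706) − 0.25·(-0.344840) = 0.4541.

0.4541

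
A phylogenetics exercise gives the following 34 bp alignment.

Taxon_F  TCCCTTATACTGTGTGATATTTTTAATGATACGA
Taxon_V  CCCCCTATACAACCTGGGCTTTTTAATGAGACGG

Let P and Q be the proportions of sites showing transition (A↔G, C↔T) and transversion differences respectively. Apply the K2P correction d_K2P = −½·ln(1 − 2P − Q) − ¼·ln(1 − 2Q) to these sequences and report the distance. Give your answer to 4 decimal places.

Differing sites — 1:T/C (Ti); 5:T/C (Ti); 11:T/A (Tv); 12:G/A (Ti); 13:T/C (Ti); 14:G/C (Tv); 17:A/G (Ti); 18:T/G (Tv); 19:A/C (Tv); 30:T/G (Tv); 34:A/G (Ti).
Of the 11 differences, 6 transitions and 5 transversions over 34 sites: P = 6/34 = 0.176471, Q = 5/34 = 0.147059.
d = −0.5·ln(0.499999) − 0.25·ln(0.705882) = −0.5·(-0.693149) − 0.25·(-0.348307) = 0.4337.

0.4337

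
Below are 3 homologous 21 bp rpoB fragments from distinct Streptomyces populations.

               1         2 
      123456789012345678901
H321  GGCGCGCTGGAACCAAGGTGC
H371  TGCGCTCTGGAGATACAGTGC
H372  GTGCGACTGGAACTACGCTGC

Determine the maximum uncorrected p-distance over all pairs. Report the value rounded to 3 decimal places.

0.476

Pairwise Hamming distances:
  H321 vs H371: 7
  H321 vs H372: 8
  H371 vs H372: 10
The largest is 10 mismatches, between H371 and H372; p = 10/21 = 0.476.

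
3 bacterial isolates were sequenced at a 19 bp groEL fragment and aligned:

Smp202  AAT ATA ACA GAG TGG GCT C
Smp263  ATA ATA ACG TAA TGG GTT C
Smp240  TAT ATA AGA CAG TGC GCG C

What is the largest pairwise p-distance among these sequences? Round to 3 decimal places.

Pairwise Hamming distances:
  Smp202 vs Smp263: 6
  Smp202 vs Smp240: 5
  Smp263 vs Smp240: 10
The largest is 10 mismatches, between Smp263 and Smp240; p = 10/19 = 0.526.

0.526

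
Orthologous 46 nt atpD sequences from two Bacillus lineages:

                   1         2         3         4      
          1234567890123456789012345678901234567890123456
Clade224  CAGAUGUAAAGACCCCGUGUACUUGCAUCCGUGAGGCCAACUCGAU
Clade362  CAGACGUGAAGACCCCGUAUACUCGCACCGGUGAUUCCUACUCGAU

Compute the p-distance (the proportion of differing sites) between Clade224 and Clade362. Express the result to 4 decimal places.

0.1957

Mismatches occur at site 5 (U→C), site 8 (A→G), site 19 (G→A), site 24 (U→C), site 28 (U→C), site 30 (C→G), site 35 (G→U), site 36 (G→U), site 39 (A→U).
There are 9 differences over 46 sites, so p = 9/46 = 0.1957.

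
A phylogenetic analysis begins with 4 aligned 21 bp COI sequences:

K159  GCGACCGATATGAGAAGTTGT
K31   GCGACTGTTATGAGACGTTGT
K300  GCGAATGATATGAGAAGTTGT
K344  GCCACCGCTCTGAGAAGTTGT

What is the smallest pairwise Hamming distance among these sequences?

Pairwise Hamming distances:
  K159 vs K31: 3
  K159 vs K300: 2
  K159 vs K344: 3
  K31 vs K300: 3
  K31 vs K344: 5
  K300 vs K344: 5
The smallest is 2, between K159 and K300.

2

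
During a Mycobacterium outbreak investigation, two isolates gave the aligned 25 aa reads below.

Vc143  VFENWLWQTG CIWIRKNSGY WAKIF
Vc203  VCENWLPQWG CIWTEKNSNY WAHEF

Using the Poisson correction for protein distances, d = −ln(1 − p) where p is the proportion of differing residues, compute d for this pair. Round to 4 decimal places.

0.3857

Differing sites — 2:F/C; 7:W/P; 9:T/W; 14:I/T; 15:R/E; 19:G/N; 23:K/H; 24:I/E.
p = 8/25 = 0.320000.
d = −ln(1 − 0.320000) = −ln(0.680000) = 0.3857.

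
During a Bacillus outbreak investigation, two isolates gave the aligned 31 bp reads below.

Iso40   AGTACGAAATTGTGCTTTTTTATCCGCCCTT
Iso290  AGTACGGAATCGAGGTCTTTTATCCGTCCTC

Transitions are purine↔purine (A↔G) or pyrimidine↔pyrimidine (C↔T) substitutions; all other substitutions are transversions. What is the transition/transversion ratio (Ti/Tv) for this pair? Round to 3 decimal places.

2.500

Mismatches occur at site 7 (A→G, transition), site 11 (T→C, transition), site 13 (T→A, transversion), site 15 (C→G, transversion), site 17 (T→C, transition), site 27 (C→T, transition), site 31 (T→C, transition).
Of the 7 differences, 5 transitions and 2 transversions, so Ti/Tv = 5/2 = 2.500.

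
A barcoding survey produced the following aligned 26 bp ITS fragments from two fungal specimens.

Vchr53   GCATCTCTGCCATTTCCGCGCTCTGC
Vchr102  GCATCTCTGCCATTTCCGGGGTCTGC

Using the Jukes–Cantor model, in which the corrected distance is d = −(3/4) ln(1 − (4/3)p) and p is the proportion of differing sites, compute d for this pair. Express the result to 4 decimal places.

0.0812

The sequences differ at positions 19 (C/G), 21 (C/G).
p = 2/26 = 0.076923.
d = −0.75 · ln(1 − (4/3)·0.076923) = −0.75 · ln(0.897436) = −0.75 · (-0.108213) = 0.0812.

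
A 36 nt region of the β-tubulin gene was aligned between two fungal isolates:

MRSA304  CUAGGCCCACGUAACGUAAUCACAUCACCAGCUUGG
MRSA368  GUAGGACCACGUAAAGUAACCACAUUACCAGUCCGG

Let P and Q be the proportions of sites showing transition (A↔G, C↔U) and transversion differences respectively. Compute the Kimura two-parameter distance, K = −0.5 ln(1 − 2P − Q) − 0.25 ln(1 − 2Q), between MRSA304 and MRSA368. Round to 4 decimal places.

0.2696

Differing sites — 1:C/G (Tv); 6:C/A (Tv); 15:C/A (Tv); 20:U/C (Ti); 26:C/U (Ti); 32:C/U (Ti); 33:U/C (Ti); 34:U/C (Ti).
Of the 8 differences, 5 transitions and 3 transversions over 36 sites: P = 5/36 = 0.138889, Q = 3/36 = 0.083333.
d = −0.5·ln(0.638889) − 0.25·ln(0.833334) = −0.5·(-0.448025) − 0.25·(-0.182321) = 0.2696.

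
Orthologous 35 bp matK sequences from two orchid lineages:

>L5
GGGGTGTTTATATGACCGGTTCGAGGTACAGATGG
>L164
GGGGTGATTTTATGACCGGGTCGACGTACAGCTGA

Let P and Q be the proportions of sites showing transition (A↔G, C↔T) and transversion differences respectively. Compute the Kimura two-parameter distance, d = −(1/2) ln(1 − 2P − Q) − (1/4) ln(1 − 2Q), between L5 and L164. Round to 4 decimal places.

The sequences differ at positions 7 (T/A, transversion), 10 (A/T, transversion), 20 (T/G, transversion), 25 (G/C, transversion), 32 (A/C, transversion), 35 (G/A, transition).
Of the 6 differences, 1 transition and 5 transversions over 35 sites: P = 1/35 = 0.028571, Q = 5/35 = 0.142857.
d = −0.5·ln(0.800001) − 0.25·ln(0.714286) = −0.5·(-0.223142) − 0.25·(-0.336472) = 0.1957.

0.1957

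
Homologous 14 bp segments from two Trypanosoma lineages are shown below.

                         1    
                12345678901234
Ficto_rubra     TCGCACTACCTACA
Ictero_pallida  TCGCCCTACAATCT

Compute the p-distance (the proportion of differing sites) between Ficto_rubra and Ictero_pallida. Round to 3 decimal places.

0.357

Differing sites — 5:A/C; 10:C/A; 11:T/A; 12:A/T; 14:A/T.
There are 5 differences over 14 sites, so p = 5/14 = 0.357.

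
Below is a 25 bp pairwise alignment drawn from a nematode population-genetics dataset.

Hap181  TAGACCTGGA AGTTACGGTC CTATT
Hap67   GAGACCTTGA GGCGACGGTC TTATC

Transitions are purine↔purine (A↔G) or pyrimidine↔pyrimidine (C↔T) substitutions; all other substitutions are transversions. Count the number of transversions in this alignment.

The sequences differ at positions 1 (T/G, transversion), 8 (G/T, transversion), 11 (A/G, transition), 13 (T/C, transition), 14 (T/G, transversion), 21 (C/T, transition), 25 (T/C, transition).
Of the 7 differences, 4 transitions and 3 transversions, so the answer is 3.

3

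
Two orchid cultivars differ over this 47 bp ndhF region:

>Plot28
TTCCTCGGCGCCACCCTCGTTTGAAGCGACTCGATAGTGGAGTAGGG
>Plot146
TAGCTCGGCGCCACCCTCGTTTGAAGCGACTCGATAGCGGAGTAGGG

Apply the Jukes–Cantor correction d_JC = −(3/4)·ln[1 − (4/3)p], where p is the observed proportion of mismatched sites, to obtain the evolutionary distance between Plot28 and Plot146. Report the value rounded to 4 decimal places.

0.0667

Mismatches occur at site 2 (T/A), site 3 (C/G), site 38 (T/C).
p = 3/47 = 0.063830.
d = −0.75 · ln(1 − (4/3)·0.063830) = −0.75 · ln(0.914893) = −0.75 · (-0.088948) = 0.0667.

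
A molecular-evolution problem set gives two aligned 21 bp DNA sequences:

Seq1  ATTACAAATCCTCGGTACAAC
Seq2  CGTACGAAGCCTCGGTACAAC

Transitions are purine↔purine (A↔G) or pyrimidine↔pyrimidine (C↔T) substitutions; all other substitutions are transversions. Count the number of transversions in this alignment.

3

The sequences differ at positions 1 (A/C, transversion), 2 (T/G, transversion), 6 (A/G, transition), 9 (T/G, transversion).
Of the 4 differences, 1 transition and 3 transversions, so the answer is 3.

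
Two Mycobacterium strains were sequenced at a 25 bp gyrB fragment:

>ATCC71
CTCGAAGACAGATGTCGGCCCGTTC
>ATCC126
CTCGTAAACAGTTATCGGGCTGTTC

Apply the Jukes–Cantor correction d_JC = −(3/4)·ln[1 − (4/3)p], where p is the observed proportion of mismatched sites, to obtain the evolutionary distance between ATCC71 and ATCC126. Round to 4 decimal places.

0.2892

Differing sites — 5:A/T; 7:G/A; 12:A/T; 14:G/A; 19:C/G; 21:C/T.
p = 6/25 = 0.240000.
d = −0.75 · ln(1 − (4/3)·0.240000) = −0.75 · ln(0.680000) = −0.75 · (-0.385662) = 0.2892.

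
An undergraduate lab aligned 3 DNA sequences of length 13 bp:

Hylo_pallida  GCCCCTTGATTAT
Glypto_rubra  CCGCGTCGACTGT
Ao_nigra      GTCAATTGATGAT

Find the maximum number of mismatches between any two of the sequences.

9

Pairwise Hamming distances:
  Hylo_pallida vs Glypto_rubra: 6
  Hylo_pallida vs Ao_nigra: 4
  Glypto_rubra vs Ao_nigra: 9
The largest is 9, between Glypto_rubra and Ao_nigra.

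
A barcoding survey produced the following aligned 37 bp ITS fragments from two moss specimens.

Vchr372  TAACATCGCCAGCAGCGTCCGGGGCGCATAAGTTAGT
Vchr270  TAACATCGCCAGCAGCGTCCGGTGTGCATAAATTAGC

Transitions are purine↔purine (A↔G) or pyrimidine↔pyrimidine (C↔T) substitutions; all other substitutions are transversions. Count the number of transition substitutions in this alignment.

Differing sites — 23:G/T (Tv); 25:C/T (Ti); 32:G/A (Ti); 37:T/C (Ti).
Of the 4 differences, 3 transitions and 1 transversion, so the answer is 3.

3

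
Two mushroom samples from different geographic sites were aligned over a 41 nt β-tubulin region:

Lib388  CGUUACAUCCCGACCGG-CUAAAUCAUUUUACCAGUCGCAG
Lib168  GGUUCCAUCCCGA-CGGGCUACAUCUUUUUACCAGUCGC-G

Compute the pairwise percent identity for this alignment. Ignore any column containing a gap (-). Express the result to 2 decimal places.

Excluding the 3 gap columns leaves 38 comparable sites.
Mismatches occur at site 1 (C↔G), site 5 (A↔C), site 22 (A↔C), site 26 (A↔U).
34 of the 38 comparable sites match, so the percent identity is 34/38 × 100 = 89.47%.

89.47%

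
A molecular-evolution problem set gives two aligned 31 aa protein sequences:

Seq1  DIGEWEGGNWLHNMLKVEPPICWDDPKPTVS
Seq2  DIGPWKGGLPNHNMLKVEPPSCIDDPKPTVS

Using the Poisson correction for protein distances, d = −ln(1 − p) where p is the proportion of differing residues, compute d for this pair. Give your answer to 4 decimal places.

Differing sites — 4:E/P; 6:E/K; 9:N/L; 10:W/P; 11:L/N; 21:I/S; 23:W/I.
p = 7/31 = 0.225806.
d = −ln(1 − 0.225806) = −ln(0.774194) = 0.2559.

0.2559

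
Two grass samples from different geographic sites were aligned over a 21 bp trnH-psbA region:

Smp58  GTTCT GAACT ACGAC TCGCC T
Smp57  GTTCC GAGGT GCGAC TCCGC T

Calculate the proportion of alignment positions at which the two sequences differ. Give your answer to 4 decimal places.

0.2857

The sequences differ at positions 5 (T/C), 8 (A/G), 9 (C/G), 11 (A/G), 18 (G/C), 19 (C/G).
There are 6 differences over 21 sites, so p = 6/21 = 0.2857.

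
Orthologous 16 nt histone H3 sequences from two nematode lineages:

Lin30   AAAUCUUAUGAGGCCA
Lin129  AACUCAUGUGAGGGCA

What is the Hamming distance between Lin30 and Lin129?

The sequences differ at positions 3 (A/C), 6 (U/A), 8 (A/G), 14 (C/G).
That gives 4 mismatches out of 16 aligned sites, so the Hamming distance is 4.

4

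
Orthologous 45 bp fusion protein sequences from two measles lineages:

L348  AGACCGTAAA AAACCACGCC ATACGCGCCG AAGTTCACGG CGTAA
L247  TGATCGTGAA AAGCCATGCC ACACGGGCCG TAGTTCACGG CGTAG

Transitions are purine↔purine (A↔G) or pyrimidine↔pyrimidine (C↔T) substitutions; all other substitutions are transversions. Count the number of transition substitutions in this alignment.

The sequences differ at positions 1 (A/T, transversion), 4 (C/T, transition), 8 (A/G, transition), 13 (A/G, transition), 17 (C/T, transition), 22 (T/C, transition), 26 (C/G, transversion), 31 (A/T, transversion), 45 (A/G, transition).
Of the 9 differences, 6 transitions and 3 transversions, so the answer is 6.

6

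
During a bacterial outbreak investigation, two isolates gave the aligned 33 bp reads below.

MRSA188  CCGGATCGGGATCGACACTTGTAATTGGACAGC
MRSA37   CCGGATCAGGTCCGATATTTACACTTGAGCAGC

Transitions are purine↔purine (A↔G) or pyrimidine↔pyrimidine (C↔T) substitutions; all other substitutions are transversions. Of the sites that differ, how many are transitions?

Differing sites — 8:G/A (Ti); 11:A/T (Tv); 12:T/C (Ti); 16:C/T (Ti); 18:C/T (Ti); 21:G/A (Ti); 22:T/C (Ti); 24:A/C (Tv); 28:G/A (Ti); 29:A/G (Ti).
Of the 10 differences, 8 transitions and 2 transversions, so the answer is 8.

8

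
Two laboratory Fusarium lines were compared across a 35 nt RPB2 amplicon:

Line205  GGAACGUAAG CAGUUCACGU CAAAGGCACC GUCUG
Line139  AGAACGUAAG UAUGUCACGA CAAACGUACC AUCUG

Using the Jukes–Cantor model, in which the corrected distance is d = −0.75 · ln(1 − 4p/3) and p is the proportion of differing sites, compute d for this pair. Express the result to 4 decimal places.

The sequences differ at positions 1 (G/A), 11 (C/U), 13 (G/U), 14 (U/G), 20 (U/A), 25 (G/C), 27 (C/U), 31 (G/A).
p = 8/35 = 0.228571.
d = −0.75 · ln(1 − (4/3)·0.228571) = −0.75 · ln(0.695239) = −0.75 · (-0.363500) = 0.2726.

0.2726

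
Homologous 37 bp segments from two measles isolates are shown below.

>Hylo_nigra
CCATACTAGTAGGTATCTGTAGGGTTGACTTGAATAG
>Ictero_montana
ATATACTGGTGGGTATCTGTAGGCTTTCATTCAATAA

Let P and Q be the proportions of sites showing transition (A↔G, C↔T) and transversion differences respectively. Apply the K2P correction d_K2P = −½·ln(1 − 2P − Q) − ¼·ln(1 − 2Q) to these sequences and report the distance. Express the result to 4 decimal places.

Mismatches occur at site 1 (C↔A, transversion), site 2 (C↔T, transition), site 8 (A↔G, transition), site 11 (A↔G, transition), site 24 (G↔C, transversion), site 27 (G↔T, transversion), site 28 (A↔C, transversion), site 29 (C↔A, transversion), site 32 (G↔C, transversion), site 37 (G↔A, transition).
Of the 10 differences, 4 transitions and 6 transversions over 37 sites: P = 4/37 = 0.108108, Q = 6/37 = 0.162162.
d = −0.5·ln(0.621622) − 0.25·ln(0.675676) = −0.5·(-0.475423) − 0.25·(-0.392042) = 0.3357.

0.3357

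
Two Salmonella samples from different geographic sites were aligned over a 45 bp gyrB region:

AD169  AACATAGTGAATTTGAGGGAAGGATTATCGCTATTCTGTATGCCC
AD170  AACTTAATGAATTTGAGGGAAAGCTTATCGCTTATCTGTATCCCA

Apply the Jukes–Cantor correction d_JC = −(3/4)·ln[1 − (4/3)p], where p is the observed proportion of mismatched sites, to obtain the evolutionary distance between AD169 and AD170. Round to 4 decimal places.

Mismatches occur at site 4 (A↔T), site 7 (G↔A), site 22 (G↔A), site 24 (A↔C), site 33 (A↔T), site 34 (T↔A), site 42 (G↔C), site 45 (C↔A).
p = 8/45 = 0.177778.
d = −0.75 · ln(1 − (4/3)·0.177778) = −0.75 · ln(0.762963) = −0.75 · (-0.270546) = 0.2029.

0.2029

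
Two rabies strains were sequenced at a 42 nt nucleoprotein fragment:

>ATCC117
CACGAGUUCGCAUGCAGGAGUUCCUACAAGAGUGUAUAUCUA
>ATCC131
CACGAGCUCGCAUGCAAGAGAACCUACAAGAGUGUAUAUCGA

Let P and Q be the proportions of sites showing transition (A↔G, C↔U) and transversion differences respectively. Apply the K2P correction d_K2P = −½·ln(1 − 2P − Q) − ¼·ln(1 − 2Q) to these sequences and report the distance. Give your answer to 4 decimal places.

Differing sites — 7:U/C (Ti); 17:G/A (Ti); 21:U/A (Tv); 22:U/A (Tv); 41:U/G (Tv).
Of the 5 differences, 2 transitions and 3 transversions over 42 sites: P = 2/42 = 0.047619, Q = 3/42 = 0.071429.
d = −0.5·ln(0.833333) − 0.25·ln(0.857142) = −0.5·(-0.182322) − 0.25·(-0.154152) = 0.1297.

0.1297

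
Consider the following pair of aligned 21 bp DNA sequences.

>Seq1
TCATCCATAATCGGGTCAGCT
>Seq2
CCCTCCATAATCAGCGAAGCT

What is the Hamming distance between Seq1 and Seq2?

Mismatches occur at site 1 (T/C), site 3 (A/C), site 13 (G/A), site 15 (G/C), site 16 (T/G), site 17 (C/A).
That gives 6 mismatches out of 21 aligned sites, so the Hamming distance is 6.

6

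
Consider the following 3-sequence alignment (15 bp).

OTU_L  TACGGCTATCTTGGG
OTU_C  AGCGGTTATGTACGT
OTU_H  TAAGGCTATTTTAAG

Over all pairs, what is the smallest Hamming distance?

4

Pairwise Hamming distances:
  OTU_L vs OTU_C: 7
  OTU_L vs OTU_H: 4
  OTU_C vs OTU_H: 9
The smallest is 4, between OTU_L and OTU_H.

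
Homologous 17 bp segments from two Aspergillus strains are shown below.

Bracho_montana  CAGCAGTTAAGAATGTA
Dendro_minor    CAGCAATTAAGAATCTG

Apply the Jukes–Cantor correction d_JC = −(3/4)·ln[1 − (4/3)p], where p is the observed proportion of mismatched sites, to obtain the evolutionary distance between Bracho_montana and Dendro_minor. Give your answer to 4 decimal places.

0.2012

The sequences differ at positions 6 (G/A), 15 (G/C), 17 (A/G).
p = 3/17 = 0.176471.
d = −0.75 · ln(1 − (4/3)·0.176471) = −0.75 · ln(0.764705) = −0.75 · (-0.268265) = 0.2012.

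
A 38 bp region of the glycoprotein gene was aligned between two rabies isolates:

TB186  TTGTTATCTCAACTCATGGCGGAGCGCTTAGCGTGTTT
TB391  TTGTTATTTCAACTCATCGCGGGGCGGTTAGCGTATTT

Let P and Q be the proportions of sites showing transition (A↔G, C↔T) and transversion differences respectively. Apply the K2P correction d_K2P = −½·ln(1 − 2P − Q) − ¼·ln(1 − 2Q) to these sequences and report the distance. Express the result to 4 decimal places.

Mismatches occur at site 8 (C↔T, transition), site 18 (G↔C, transversion), site 23 (A↔G, transition), site 27 (C↔G, transversion), site 35 (G↔A, transition).
Of the 5 differences, 3 transitions and 2 transversions over 38 sites: P = 3/38 = 0.078947, Q = 2/38 = 0.052632.
d = −0.5·ln(0.789474) − 0.25·ln(0.894736) = −0.5·(-0.236388) − 0.25·(-0.111227) = 0.1460.

0.1460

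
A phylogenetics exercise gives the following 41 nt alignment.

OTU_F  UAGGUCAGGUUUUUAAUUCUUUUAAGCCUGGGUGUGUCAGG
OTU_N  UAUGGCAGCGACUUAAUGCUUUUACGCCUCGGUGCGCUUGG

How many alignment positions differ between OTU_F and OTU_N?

13

The sequences differ at positions 3 (G/U), 5 (U/G), 9 (G/C), 10 (U/G), 11 (U/A), 12 (U/C), 18 (U/G), 25 (A/C), 30 (G/C), 35 (U/C), 37 (U/C), 38 (C/U), 39 (A/U).
That gives 13 mismatches out of 41 aligned sites, so the Hamming distance is 13.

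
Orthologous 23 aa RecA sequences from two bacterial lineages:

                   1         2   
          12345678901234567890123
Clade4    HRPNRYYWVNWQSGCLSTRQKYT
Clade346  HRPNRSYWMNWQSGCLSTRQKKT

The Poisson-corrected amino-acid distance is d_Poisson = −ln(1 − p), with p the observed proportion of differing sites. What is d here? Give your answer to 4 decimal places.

0.1398

The sequences differ at positions 6 (Y/S), 9 (V/M), 22 (Y/K).
p = 3/23 = 0.130435.
d = −ln(1 − 0.130435) = −ln(0.869565) = 0.1398.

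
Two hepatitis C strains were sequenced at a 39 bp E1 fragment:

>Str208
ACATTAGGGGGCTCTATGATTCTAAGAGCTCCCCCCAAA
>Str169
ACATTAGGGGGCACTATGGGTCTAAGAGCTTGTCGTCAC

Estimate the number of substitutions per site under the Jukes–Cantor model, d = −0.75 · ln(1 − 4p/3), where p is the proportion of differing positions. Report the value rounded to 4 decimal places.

The sequences differ at positions 13 (T/A), 19 (A/G), 20 (T/G), 31 (C/T), 32 (C/G), 33 (C/T), 35 (C/G), 36 (C/T), 37 (A/C), 39 (A/C).
p = 10/39 = 0.256410.
d = −0.75 · ln(1 − (4/3)·0.256410) = −0.75 · ln(0.658120) = −0.75 · (-0.418368) = 0.3138.

0.3138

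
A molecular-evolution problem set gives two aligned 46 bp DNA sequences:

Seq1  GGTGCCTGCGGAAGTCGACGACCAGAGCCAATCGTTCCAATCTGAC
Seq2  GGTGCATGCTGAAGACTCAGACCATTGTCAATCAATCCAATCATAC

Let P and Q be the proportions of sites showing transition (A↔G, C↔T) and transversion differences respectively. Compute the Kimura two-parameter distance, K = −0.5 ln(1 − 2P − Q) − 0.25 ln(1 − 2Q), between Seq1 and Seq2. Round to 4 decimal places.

The sequences differ at positions 6 (C/A, transversion), 10 (G/T, transversion), 15 (T/A, transversion), 17 (G/T, transversion), 18 (A/C, transversion), 19 (C/A, transversion), 25 (G/T, transversion), 26 (A/T, transversion), 28 (C/T, transition), 34 (G/A, transition), 35 (T/A, transversion), 43 (T/A, transversion), 44 (G/T, transversion).
Of the 13 differences, 2 transitions and 11 transversions over 46 sites: P = 2/46 = 0.043478, Q = 11/46 = 0.239130.
d = −0.5·ln(0.673914) − 0.25·ln(0.521740) = −0.5·(-0.394653) − 0.25·(-0.650586) = 0.3600.

0.3600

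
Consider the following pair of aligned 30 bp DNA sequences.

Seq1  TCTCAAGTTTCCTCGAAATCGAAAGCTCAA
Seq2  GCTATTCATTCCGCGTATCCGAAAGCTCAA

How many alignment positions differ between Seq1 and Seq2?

The sequences differ at positions 1 (T/G), 4 (C/A), 5 (A/T), 6 (A/T), 7 (G/C), 8 (T/A), 13 (T/G), 16 (A/T), 18 (A/T), 19 (T/C).
That gives 10 mismatches out of 30 aligned sites, so the Hamming distance is 10.

10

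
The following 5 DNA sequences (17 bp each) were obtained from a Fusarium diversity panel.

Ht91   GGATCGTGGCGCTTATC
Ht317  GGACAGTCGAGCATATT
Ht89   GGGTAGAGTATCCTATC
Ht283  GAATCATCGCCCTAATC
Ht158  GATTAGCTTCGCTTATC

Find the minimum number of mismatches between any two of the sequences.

5

Pairwise Hamming distances:
  Ht91 vs Ht317: 6
  Ht91 vs Ht89: 7
  Ht91 vs Ht283: 5
  Ht91 vs Ht158: 6
  Ht317 vs Ht89: 8
  Ht317 vs Ht283: 9
  Ht317 vs Ht158: 9
  Ht89 vs Ht283: 11
  Ht89 vs Ht158: 7
  Ht283 vs Ht158: 8
The smallest is 5, between Ht91 and Ht283.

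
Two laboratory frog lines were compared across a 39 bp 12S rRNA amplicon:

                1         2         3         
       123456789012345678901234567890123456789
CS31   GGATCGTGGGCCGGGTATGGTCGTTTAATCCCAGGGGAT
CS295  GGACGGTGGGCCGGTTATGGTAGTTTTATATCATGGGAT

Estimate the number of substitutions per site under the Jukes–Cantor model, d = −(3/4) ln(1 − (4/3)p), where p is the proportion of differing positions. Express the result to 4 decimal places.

Mismatches occur at site 4 (T/C), site 5 (C/G), site 15 (G/T), site 22 (C/A), site 27 (A/T), site 30 (C/A), site 31 (C/T), site 34 (G/T).
p = 8/39 = 0.205128.
d = −0.75 · ln(1 − (4/3)·0.205128) = −0.75 · ln(0.726496) = −0.75 · (-0.319522) = 0.2396.

0.2396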